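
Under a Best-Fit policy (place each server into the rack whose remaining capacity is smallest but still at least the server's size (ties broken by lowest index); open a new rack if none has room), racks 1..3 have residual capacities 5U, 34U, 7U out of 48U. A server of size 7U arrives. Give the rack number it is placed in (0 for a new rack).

Racks with room: rack 2 (34U), rack 3 (7U).
Tightest fit is rack 3 with 7U free.

3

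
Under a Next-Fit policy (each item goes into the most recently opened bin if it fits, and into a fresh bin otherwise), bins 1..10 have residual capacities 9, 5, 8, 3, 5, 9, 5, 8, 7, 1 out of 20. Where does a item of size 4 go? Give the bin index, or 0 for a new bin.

Next-Fit only looks at bin 10, which has 1 free.
4 does not fit, so a new bin is opened.

0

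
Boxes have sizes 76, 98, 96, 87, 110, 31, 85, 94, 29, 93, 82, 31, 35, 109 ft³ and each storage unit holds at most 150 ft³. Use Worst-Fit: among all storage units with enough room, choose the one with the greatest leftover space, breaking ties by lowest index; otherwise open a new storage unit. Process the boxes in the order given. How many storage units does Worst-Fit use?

10 storage units

76 ft³ → storage unit 1 (remaining 74 ft³)
98 ft³ → storage unit 2 (remaining 52 ft³)
96 ft³ → storage unit 3 (remaining 54 ft³)
87 ft³ → storage unit 4 (remaining 63 ft³)
110 ft³ → storage unit 5 (remaining 40 ft³)
31 ft³ → storage unit 1 (remaining 43 ft³)
85 ft³ → storage unit 6 (remaining 65 ft³)
94 ft³ → storage unit 7 (remaining 56 ft³)
29 ft³ → storage unit 6 (remaining 36 ft³)
93 ft³ → storage unit 8 (remaining 57 ft³)
82 ft³ → storage unit 9 (remaining 68 ft³)
31 ft³ → storage unit 9 (remaining 37 ft³)
35 ft³ → storage unit 4 (remaining 28 ft³)
109 ft³ → storage unit 10 (remaining 41 ft³)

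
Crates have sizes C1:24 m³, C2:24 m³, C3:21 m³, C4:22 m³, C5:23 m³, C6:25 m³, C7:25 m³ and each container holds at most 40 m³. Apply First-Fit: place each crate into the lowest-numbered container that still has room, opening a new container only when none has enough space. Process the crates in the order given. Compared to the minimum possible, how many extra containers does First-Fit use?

0

First-Fit: [24] [24] [21] [22] [23] [25] [25] → 7 containers.
7 crates exceed 20 m³ (half the capacity), and no two of those can share a container, so at least 7 containers are needed.
So 7 is already optimal.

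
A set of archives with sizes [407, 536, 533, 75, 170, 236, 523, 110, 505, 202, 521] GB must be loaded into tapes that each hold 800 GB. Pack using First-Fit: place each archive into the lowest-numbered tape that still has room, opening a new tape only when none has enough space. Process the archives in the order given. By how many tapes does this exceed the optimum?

0

First-Fit: [407,75,170,110] [536,236] [533,202] [523] [505] [521] → 6 tapes.
6 archives exceed 400 GB (half the capacity), and no two of those can share a tape, so at least 6 tapes are needed.
So 6 is already optimal.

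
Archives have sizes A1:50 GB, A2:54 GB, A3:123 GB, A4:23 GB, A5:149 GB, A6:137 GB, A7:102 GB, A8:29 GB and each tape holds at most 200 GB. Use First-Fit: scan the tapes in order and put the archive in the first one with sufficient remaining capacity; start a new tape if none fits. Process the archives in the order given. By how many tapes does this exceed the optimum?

First-Fit: [50,54,23,29] [123] [149] [137] [102] → 5 tapes.
Total size 667 GB; any packing needs at least ⌈667/200⌉ = 4 tapes.
An optimal packing achieves that bound: [149,50] [137,54] [123,29,23] [102] → 4 tapes.
Excess: 5 − 4 = 1.

1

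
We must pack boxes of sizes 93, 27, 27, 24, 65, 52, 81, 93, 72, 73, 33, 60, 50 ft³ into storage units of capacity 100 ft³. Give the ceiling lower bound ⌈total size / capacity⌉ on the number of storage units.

Total size = 93 + 27 + 27 + 24 + 65 + 52 + 81 + 93 + 72 + 73 + 33 + 60 + 50 = 750 ft³.
⌈750 / 100⌉ = 8.

8 storage units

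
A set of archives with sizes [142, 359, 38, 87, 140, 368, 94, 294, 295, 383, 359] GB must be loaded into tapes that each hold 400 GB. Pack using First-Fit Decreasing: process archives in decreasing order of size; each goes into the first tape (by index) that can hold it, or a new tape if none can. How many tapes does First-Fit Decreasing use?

7

Sorted descending: 383, 368, 359, 359, 295, 294, 142, 140, 94, 87, 38.
Put 383 GB in tape 1; 17 GB remain.
Put 368 GB in tape 2; 32 GB remain.
Put 359 GB in tape 3; 41 GB remain.
Put 359 GB in tape 4; 41 GB remain.
Put 295 GB in tape 5; 105 GB remain.
Put 294 GB in tape 6; 106 GB remain.
Put 142 GB in tape 7; 258 GB remain.
Put 140 GB in tape 7; 118 GB remain.
Put 94 GB in tape 5; 11 GB remain.
Put 87 GB in tape 6; 19 GB remain.
Put 38 GB in tape 3; 3 GB remain.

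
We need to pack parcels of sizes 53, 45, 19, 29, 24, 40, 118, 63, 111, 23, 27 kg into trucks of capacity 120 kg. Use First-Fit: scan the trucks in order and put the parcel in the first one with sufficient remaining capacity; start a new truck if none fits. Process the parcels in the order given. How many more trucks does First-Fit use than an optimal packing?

First-Fit: [53,45,19] [29,24,40,23] [118] [63,27] [111] → 5 trucks.
Total size 552 kg; any packing needs at least ⌈552/120⌉ = 5 trucks.
So 5 is already optimal.

0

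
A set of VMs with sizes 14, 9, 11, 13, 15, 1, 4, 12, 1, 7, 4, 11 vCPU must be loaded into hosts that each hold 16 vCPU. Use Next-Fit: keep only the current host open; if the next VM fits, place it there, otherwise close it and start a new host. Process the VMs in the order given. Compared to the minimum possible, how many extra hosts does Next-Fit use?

Next-Fit: [14] [9] [11] [13] [15,1] [4,12] [1,7,4] [11] → 8 hosts.
Total size 102 vCPU; any packing needs at least ⌈102/16⌉ = 7 hosts.
An optimal packing achieves that bound: [15,1] [14,1] [13] [12,4] [11,4] [11] [9,7] → 7 hosts.
Excess: 8 − 7 = 1.

1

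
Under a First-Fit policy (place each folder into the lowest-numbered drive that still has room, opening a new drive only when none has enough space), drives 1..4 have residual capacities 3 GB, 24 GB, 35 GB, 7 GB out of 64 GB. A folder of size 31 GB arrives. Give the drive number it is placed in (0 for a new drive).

Drives with room: drive 3 (35 GB).
The first with room is drive 3.

3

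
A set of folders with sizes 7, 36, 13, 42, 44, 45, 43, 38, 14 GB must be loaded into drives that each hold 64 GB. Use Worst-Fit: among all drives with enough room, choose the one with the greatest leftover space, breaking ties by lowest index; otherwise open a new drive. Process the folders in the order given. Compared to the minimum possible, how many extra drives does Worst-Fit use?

Worst-Fit: [7,36,13] [42] [44] [45] [43] [38,14] → 6 drives.
6 folders exceed 32 GB (half the capacity), and no two of those can share a drive, so at least 6 drives are needed.
So 6 is already optimal.

0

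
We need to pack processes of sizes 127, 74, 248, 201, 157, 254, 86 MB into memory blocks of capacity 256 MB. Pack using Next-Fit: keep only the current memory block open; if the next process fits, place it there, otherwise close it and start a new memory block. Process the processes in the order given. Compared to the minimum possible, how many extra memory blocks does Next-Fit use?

1

Next-Fit: [127,74] [248] [201] [157] [254] [86] → 6 memory blocks.
Total size 1147 MB; any packing needs at least ⌈1147/256⌉ = 5 memory blocks.
An optimal packing achieves that bound: [254] [248] [201] [157,86] [127,74] → 5 memory blocks.
Excess: 6 − 5 = 1.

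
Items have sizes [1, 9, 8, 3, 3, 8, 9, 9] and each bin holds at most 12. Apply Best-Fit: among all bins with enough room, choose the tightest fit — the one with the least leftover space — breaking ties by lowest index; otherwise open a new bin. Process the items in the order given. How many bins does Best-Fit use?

5

bin 1: place 1, 11 left
bin 1: place 9, 2 left
bin 2: place 8, 4 left
bin 2: place 3, 1 left
bin 3: place 3, 9 left
bin 3: place 8, 1 left
bin 4: place 9, 3 left
bin 5: place 9, 3 left
Final bins: [1,9] [8,3] [3,8] [9] [9].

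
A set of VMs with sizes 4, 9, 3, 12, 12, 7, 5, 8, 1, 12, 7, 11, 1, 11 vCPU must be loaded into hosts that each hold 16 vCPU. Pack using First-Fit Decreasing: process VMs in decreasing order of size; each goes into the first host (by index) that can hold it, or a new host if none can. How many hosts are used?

Sorted descending: 12, 12, 12, 11, 11, 9, 8, 7, 7, 5, 4, 3, 1, 1.
Put 12 vCPU in host 1; 4 vCPU remain.
Put 12 vCPU in host 2; 4 vCPU remain.
Put 12 vCPU in host 3; 4 vCPU remain.
Put 11 vCPU in host 4; 5 vCPU remain.
Put 11 vCPU in host 5; 5 vCPU remain.
Put 9 vCPU in host 6; 7 vCPU remain.
Put 8 vCPU in host 7; 8 vCPU remain.
Put 7 vCPU in host 6; 0 vCPU remain.
Put 7 vCPU in host 7; 1 vCPU remain.
Put 5 vCPU in host 4; 0 vCPU remain.
Put 4 vCPU in host 1; 0 vCPU remain.
Put 3 vCPU in host 2; 1 vCPU remain.
Put 1 vCPU in host 2; 0 vCPU remain.
Put 1 vCPU in host 3; 3 vCPU remain.
Final hosts: [12,4] [12,3,1] [12,1] [11,5] [11] [9,7] [8,7].

7 hosts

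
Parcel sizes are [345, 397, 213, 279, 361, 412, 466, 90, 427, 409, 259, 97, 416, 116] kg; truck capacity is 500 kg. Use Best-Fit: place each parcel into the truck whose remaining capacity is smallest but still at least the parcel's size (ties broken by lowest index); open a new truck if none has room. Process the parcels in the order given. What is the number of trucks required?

10

345 kg → truck 1 (remaining 155 kg)
397 kg → truck 2 (remaining 103 kg)
213 kg → truck 3 (remaining 287 kg)
279 kg → truck 3 (remaining 8 kg)
361 kg → truck 4 (remaining 139 kg)
412 kg → truck 5 (remaining 88 kg)
466 kg → truck 6 (remaining 34 kg)
90 kg → truck 2 (remaining 13 kg)
427 kg → truck 7 (remaining 73 kg)
409 kg → truck 8 (remaining 91 kg)
259 kg → truck 9 (remaining 241 kg)
97 kg → truck 4 (remaining 42 kg)
416 kg → truck 10 (remaining 84 kg)
116 kg → truck 1 (remaining 39 kg)
Final trucks: [345,116] [397,90] [213,279] [361,97] [412] [466] [427] [409] [259] [416].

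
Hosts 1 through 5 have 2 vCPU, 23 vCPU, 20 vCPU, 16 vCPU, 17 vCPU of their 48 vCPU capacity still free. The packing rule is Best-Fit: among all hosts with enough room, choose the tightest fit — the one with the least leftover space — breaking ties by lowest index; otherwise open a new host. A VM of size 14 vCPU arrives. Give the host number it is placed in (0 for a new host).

Hosts with room: host 2 (23 vCPU), host 3 (20 vCPU), host 4 (16 vCPU), host 5 (17 vCPU).
Tightest fit is host 4 with 16 vCPU free.

4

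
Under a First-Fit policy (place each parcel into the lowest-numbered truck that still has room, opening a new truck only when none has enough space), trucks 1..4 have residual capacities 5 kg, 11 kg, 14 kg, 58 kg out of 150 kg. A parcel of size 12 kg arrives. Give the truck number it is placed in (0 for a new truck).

Trucks with room: truck 3 (14 kg), truck 4 (58 kg).
The first with room is truck 3.

3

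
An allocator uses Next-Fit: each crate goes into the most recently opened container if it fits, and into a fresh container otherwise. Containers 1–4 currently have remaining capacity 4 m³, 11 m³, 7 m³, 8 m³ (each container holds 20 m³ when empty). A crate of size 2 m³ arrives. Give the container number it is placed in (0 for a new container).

4

Next-Fit only looks at container 4, which has 8 m³ free.
2 m³ fits there.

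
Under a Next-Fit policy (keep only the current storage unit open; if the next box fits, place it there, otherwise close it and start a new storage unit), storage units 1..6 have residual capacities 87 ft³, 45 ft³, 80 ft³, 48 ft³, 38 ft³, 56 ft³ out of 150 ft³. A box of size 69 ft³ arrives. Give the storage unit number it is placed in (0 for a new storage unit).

Next-Fit only looks at storage unit 6, which has 56 ft³ free.
69 ft³ does not fit, so a new storage unit is opened.

0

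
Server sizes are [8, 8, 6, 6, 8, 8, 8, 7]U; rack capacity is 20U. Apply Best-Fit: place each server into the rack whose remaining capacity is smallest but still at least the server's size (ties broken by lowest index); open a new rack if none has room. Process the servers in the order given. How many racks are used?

4

Put 8U in rack 1; 12U remain.
Put 8U in rack 1; 4U remain.
Put 6U in rack 2; 14U remain.
Put 6U in rack 2; 8U remain.
Put 8U in rack 2; 0U remain.
Put 8U in rack 3; 12U remain.
Put 8U in rack 3; 4U remain.
Put 7U in rack 4; 13U remain.
Final racks: [8,8] [6,6,8] [8,8] [7].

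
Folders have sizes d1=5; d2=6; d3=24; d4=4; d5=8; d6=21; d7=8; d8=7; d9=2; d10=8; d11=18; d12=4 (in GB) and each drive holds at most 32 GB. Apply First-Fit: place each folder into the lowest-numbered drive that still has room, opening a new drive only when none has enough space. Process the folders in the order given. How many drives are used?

4

drive 1: place d1 (5 GB), 27 GB left
drive 1: place d2 (6 GB), 21 GB left
drive 2: place d3 (24 GB), 8 GB left
drive 1: place d4 (4 GB), 17 GB left
drive 1: place d5 (8 GB), 9 GB left
drive 3: place d6 (21 GB), 11 GB left
drive 1: place d7 (8 GB), 1 GB left
drive 2: place d8 (7 GB), 1 GB left
drive 3: place d9 (2 GB), 9 GB left
drive 3: place d10 (8 GB), 1 GB left
drive 4: place d11 (18 GB), 14 GB left
drive 4: place d12 (4 GB), 10 GB left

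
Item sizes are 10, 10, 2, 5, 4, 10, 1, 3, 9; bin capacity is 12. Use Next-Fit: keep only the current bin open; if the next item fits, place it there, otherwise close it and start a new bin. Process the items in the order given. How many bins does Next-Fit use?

5

bin 1: place 10, 2 left
bin 2: place 10, 2 left
bin 2: place 2, 0 left
bin 3: place 5, 7 left
bin 3: place 4, 3 left
bin 4: place 10, 2 left
bin 4: place 1, 1 left
bin 5: place 3, 9 left
bin 5: place 9, 0 left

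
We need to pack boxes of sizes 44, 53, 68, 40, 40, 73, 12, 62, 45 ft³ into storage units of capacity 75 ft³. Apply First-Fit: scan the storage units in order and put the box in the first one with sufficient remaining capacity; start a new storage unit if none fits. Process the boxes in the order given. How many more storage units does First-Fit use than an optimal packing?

First-Fit: [44,12] [53] [68] [40] [40] [73] [62] [45] → 8 storage units.
8 boxes exceed 37.5 ft³ (half the capacity), and no two of those can share a storage unit, so at least 8 storage units are needed.
So 8 is already optimal.

0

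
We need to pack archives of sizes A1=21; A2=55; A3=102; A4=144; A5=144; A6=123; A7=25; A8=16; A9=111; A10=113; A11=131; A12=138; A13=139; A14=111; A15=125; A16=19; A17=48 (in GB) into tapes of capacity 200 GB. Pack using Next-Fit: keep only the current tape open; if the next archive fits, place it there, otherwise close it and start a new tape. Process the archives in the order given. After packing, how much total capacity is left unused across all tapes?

635

tape 1: place A1 (21 GB), 179 GB left
tape 1: place A2 (55 GB), 124 GB left
tape 1: place A3 (102 GB), 22 GB left
tape 2: place A4 (144 GB), 56 GB left
tape 3: place A5 (144 GB), 56 GB left
tape 4: place A6 (123 GB), 77 GB left
tape 4: place A7 (25 GB), 52 GB left
tape 4: place A8 (16 GB), 36 GB left
tape 5: place A9 (111 GB), 89 GB left
tape 6: place A10 (113 GB), 87 GB left
tape 7: place A11 (131 GB), 69 GB left
tape 8: place A12 (138 GB), 62 GB left
tape 9: place A13 (139 GB), 61 GB left
tape 10: place A14 (111 GB), 89 GB left
tape 11: place A15 (125 GB), 75 GB left
tape 11: place A16 (19 GB), 56 GB left
tape 11: place A17 (48 GB), 8 GB left
11 tapes × 200 GB = 2200 GB; used 1565 GB; unused 635 GB.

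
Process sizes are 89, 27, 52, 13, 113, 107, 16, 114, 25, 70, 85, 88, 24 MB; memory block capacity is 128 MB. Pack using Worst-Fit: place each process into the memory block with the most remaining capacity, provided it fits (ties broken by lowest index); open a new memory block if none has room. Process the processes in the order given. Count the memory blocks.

8

89 MB → memory block 1 (remaining 39 MB)
27 MB → memory block 1 (remaining 12 MB)
52 MB → memory block 2 (remaining 76 MB)
13 MB → memory block 2 (remaining 63 MB)
113 MB → memory block 3 (remaining 15 MB)
107 MB → memory block 4 (remaining 21 MB)
16 MB → memory block 2 (remaining 47 MB)
114 MB → memory block 5 (remaining 14 MB)
25 MB → memory block 2 (remaining 22 MB)
70 MB → memory block 6 (remaining 58 MB)
85 MB → memory block 7 (remaining 43 MB)
88 MB → memory block 8 (remaining 40 MB)
24 MB → memory block 6 (remaining 34 MB)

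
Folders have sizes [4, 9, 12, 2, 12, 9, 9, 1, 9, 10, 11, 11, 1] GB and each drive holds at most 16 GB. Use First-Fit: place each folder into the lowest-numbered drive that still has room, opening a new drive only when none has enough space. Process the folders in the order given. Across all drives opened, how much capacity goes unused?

44

4 GB → drive 1 (remaining 12 GB)
9 GB → drive 1 (remaining 3 GB)
12 GB → drive 2 (remaining 4 GB)
2 GB → drive 1 (remaining 1 GB)
12 GB → drive 3 (remaining 4 GB)
9 GB → drive 4 (remaining 7 GB)
9 GB → drive 5 (remaining 7 GB)
1 GB → drive 1 (remaining 0 GB)
9 GB → drive 6 (remaining 7 GB)
10 GB → drive 7 (remaining 6 GB)
11 GB → drive 8 (remaining 5 GB)
11 GB → drive 9 (remaining 5 GB)
1 GB → drive 2 (remaining 3 GB)
9 drives × 16 GB = 144 GB; used 100 GB; unused 44 GB.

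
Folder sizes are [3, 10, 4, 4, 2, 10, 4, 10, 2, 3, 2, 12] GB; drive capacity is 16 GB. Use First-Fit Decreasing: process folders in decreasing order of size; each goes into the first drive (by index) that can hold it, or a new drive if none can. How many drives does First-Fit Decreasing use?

5

Sorted descending: 12, 10, 10, 10, 4, 4, 4, 3, 3, 2, 2, 2.
12 GB → drive 1 (remaining 4 GB)
10 GB → drive 2 (remaining 6 GB)
10 GB → drive 3 (remaining 6 GB)
10 GB → drive 4 (remaining 6 GB)
4 GB → drive 1 (remaining 0 GB)
4 GB → drive 2 (remaining 2 GB)
4 GB → drive 3 (remaining 2 GB)
3 GB → drive 4 (remaining 3 GB)
3 GB → drive 4 (remaining 0 GB)
2 GB → drive 2 (remaining 0 GB)
2 GB → drive 3 (remaining 0 GB)
2 GB → drive 5 (remaining 14 GB)
Final drives: [12,4] [10,4,2] [10,4,2] [10,3,3] [2].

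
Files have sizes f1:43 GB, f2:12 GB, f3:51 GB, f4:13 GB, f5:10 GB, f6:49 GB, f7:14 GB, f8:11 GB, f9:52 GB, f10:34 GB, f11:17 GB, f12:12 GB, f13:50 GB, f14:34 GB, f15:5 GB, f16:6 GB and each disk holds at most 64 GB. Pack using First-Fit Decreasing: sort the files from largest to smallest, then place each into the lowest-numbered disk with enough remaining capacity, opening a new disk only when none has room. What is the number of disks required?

7 disks

Sorted descending: 52, 51, 50, 49, 43, 34, 34, 17, 14, 13, 12, 12, 11, 10, 6, 5.
52 GB → disk 1 (remaining 12 GB)
51 GB → disk 2 (remaining 13 GB)
50 GB → disk 3 (remaining 14 GB)
49 GB → disk 4 (remaining 15 GB)
43 GB → disk 5 (remaining 21 GB)
34 GB → disk 6 (remaining 30 GB)
34 GB → disk 7 (remaining 30 GB)
17 GB → disk 5 (remaining 4 GB)
14 GB → disk 3 (remaining 0 GB)
13 GB → disk 2 (remaining 0 GB)
12 GB → disk 1 (remaining 0 GB)
12 GB → disk 4 (remaining 3 GB)
11 GB → disk 6 (remaining 19 GB)
10 GB → disk 6 (remaining 9 GB)
6 GB → disk 6 (remaining 3 GB)
5 GB → disk 7 (remaining 25 GB)
Final disks: [52,12] [51,13] [50,14] [49,12] [43,17] [34,11,10,6] [34,5].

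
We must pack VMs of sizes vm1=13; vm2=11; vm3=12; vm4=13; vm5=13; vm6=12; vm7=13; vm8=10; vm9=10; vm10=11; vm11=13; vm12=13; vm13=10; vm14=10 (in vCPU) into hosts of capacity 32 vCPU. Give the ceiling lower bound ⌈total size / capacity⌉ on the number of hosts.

6 hosts

Total size = 13 + 11 + 12 + 13 + 13 + 12 + 13 + 10 + 10 + 11 + 13 + 13 + 10 + 10 = 164 vCPU.
⌈164 / 32⌉ = 6.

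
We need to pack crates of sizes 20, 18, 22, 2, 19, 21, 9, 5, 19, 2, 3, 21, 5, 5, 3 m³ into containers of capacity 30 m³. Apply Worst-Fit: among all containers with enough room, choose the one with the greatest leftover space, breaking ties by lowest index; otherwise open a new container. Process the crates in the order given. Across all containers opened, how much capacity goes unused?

36

container 1: place 20 m³, 10 m³ left
container 2: place 18 m³, 12 m³ left
container 3: place 22 m³, 8 m³ left
container 2: place 2 m³, 10 m³ left
container 4: place 19 m³, 11 m³ left
container 5: place 21 m³, 9 m³ left
container 4: place 9 m³, 2 m³ left
container 1: place 5 m³, 5 m³ left
container 6: place 19 m³, 11 m³ left
container 6: place 2 m³, 9 m³ left
container 2: place 3 m³, 7 m³ left
container 7: place 21 m³, 9 m³ left
container 5: place 5 m³, 4 m³ left
container 6: place 5 m³, 4 m³ left
container 7: place 3 m³, 6 m³ left
7 containers × 30 m³ = 210 m³; used 174 m³; unused 36 m³.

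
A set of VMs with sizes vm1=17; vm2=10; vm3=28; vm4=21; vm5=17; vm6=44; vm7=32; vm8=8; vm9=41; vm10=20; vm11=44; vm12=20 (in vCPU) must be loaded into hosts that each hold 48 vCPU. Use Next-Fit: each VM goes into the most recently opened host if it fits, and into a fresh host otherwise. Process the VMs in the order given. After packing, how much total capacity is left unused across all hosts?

130

vm1 (17 vCPU) → host 1 (remaining 31 vCPU)
vm2 (10 vCPU) → host 1 (remaining 21 vCPU)
vm3 (28 vCPU) → host 2 (remaining 20 vCPU)
vm4 (21 vCPU) → host 3 (remaining 27 vCPU)
vm5 (17 vCPU) → host 3 (remaining 10 vCPU)
vm6 (44 vCPU) → host 4 (remaining 4 vCPU)
vm7 (32 vCPU) → host 5 (remaining 16 vCPU)
vm8 (8 vCPU) → host 5 (remaining 8 vCPU)
vm9 (41 vCPU) → host 6 (remaining 7 vCPU)
vm10 (20 vCPU) → host 7 (remaining 28 vCPU)
vm11 (44 vCPU) → host 8 (remaining 4 vCPU)
vm12 (20 vCPU) → host 9 (remaining 28 vCPU)
9 hosts × 48 vCPU = 432 vCPU; used 302 vCPU; unused 130 vCPU.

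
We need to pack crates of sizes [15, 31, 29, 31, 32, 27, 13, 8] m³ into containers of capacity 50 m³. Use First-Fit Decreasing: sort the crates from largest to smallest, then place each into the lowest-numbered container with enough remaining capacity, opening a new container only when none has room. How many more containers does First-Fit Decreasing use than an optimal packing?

0

First-Fit Decreasing: [32,15] [31,13] [31,8] [29] [27] → 5 containers.
5 crates exceed 25 m³ (half the capacity), and no two of those can share a container, so at least 5 containers are needed.
So 5 is already optimal.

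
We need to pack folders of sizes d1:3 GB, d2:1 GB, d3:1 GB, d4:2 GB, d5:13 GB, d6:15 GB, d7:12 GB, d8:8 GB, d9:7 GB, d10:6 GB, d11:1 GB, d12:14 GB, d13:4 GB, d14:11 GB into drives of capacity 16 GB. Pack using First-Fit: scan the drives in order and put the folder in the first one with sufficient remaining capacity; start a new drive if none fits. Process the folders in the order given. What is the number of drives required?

7

d1 (3 GB) → drive 1 (remaining 13 GB)
d2 (1 GB) → drive 1 (remaining 12 GB)
d3 (1 GB) → drive 1 (remaining 11 GB)
d4 (2 GB) → drive 1 (remaining 9 GB)
d5 (13 GB) → drive 2 (remaining 3 GB)
d6 (15 GB) → drive 3 (remaining 1 GB)
d7 (12 GB) → drive 4 (remaining 4 GB)
d8 (8 GB) → drive 1 (remaining 1 GB)
d9 (7 GB) → drive 5 (remaining 9 GB)
d10 (6 GB) → drive 5 (remaining 3 GB)
d11 (1 GB) → drive 1 (remaining 0 GB)
d12 (14 GB) → drive 6 (remaining 2 GB)
d13 (4 GB) → drive 4 (remaining 0 GB)
d14 (11 GB) → drive 7 (remaining 5 GB)
Final drives: [3,1,1,2,8,1] [13] [15] [12,4] [7,6] [14] [11].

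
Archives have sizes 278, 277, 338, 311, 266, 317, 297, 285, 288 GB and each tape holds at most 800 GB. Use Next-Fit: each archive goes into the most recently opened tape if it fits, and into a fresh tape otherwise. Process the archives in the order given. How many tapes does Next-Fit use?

5 tapes

tape 1: place 278 GB, 522 GB left
tape 1: place 277 GB, 245 GB left
tape 2: place 338 GB, 462 GB left
tape 2: place 311 GB, 151 GB left
tape 3: place 266 GB, 534 GB left
tape 3: place 317 GB, 217 GB left
tape 4: place 297 GB, 503 GB left
tape 4: place 285 GB, 218 GB left
tape 5: place 288 GB, 512 GB left
Final tapes: [278,277] [338,311] [266,317] [297,285] [288].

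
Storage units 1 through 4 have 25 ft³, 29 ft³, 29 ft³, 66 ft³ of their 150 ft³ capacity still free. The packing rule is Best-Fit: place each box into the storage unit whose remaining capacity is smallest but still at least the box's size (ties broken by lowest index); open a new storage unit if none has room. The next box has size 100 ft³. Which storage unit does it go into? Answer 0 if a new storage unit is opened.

0

No storage unit has ≥ 100 ft³ free, so a new storage unit is opened.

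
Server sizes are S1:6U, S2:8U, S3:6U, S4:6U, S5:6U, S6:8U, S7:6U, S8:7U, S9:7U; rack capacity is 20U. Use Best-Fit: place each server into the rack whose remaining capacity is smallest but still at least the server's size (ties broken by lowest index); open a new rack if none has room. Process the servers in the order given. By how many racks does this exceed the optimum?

0

Best-Fit: [6,8,6] [6,6,8] [6,7,7] → 3 racks.
Total size 60U; any packing needs at least ⌈60/20⌉ = 3 racks.
So 3 is already optimal.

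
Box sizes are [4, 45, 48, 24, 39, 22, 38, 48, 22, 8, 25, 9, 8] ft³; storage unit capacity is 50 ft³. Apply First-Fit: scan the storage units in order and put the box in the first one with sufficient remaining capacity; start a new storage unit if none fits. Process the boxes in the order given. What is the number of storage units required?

8

4 ft³ → storage unit 1 (remaining 46 ft³)
45 ft³ → storage unit 1 (remaining 1 ft³)
48 ft³ → storage unit 2 (remaining 2 ft³)
24 ft³ → storage unit 3 (remaining 26 ft³)
39 ft³ → storage unit 4 (remaining 11 ft³)
22 ft³ → storage unit 3 (remaining 4 ft³)
38 ft³ → storage unit 5 (remaining 12 ft³)
48 ft³ → storage unit 6 (remaining 2 ft³)
22 ft³ → storage unit 7 (remaining 28 ft³)
8 ft³ → storage unit 4 (remaining 3 ft³)
25 ft³ → storage unit 7 (remaining 3 ft³)
9 ft³ → storage unit 5 (remaining 3 ft³)
8 ft³ → storage unit 8 (remaining 42 ft³)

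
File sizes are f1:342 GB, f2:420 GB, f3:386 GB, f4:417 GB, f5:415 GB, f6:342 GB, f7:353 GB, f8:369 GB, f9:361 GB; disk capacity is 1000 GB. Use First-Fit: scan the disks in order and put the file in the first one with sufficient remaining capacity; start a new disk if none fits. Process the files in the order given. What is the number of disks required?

5 disks

disk 1: place f1 (342 GB), 658 GB left
disk 1: place f2 (420 GB), 238 GB left
disk 2: place f3 (386 GB), 614 GB left
disk 2: place f4 (417 GB), 197 GB left
disk 3: place f5 (415 GB), 585 GB left
disk 3: place f6 (342 GB), 243 GB left
disk 4: place f7 (353 GB), 647 GB left
disk 4: place f8 (369 GB), 278 GB left
disk 5: place f9 (361 GB), 639 GB left
Final disks: [342,420] [386,417] [415,342] [353,369] [361].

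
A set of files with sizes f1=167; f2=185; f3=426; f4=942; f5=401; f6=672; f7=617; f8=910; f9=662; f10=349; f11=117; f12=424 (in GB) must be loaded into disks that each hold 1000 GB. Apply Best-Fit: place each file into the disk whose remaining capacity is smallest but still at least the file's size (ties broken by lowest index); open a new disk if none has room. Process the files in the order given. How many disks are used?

f1 (167 GB) → disk 1 (remaining 833 GB)
f2 (185 GB) → disk 1 (remaining 648 GB)
f3 (426 GB) → disk 1 (remaining 222 GB)
f4 (942 GB) → disk 2 (remaining 58 GB)
f5 (401 GB) → disk 3 (remaining 599 GB)
f6 (672 GB) → disk 4 (remaining 328 GB)
f7 (617 GB) → disk 5 (remaining 383 GB)
f8 (910 GB) → disk 6 (remaining 90 GB)
f9 (662 GB) → disk 7 (remaining 338 GB)
f10 (349 GB) → disk 5 (remaining 34 GB)
f11 (117 GB) → disk 1 (remaining 105 GB)
f12 (424 GB) → disk 3 (remaining 175 GB)
Final disks: [167,185,426,117] [942] [401,424] [672] [617,349] [910] [662].

7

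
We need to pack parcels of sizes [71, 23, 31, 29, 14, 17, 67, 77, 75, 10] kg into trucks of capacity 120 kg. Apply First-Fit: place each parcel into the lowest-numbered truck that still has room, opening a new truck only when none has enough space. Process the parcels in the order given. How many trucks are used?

truck 1: place 71 kg, 49 kg left
truck 1: place 23 kg, 26 kg left
truck 2: place 31 kg, 89 kg left
truck 2: place 29 kg, 60 kg left
truck 1: place 14 kg, 12 kg left
truck 2: place 17 kg, 43 kg left
truck 3: place 67 kg, 53 kg left
truck 4: place 77 kg, 43 kg left
truck 5: place 75 kg, 45 kg left
truck 1: place 10 kg, 2 kg left

5 trucks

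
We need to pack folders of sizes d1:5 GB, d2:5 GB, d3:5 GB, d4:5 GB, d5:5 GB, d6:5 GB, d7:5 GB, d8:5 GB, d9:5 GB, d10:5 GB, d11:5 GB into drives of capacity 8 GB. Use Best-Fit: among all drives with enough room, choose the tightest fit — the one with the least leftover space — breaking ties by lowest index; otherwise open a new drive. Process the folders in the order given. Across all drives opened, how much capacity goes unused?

33

Put d1 (5 GB) in drive 1; 3 GB remain.
Put d2 (5 GB) in drive 2; 3 GB remain.
Put d3 (5 GB) in drive 3; 3 GB remain.
Put d4 (5 GB) in drive 4; 3 GB remain.
Put d5 (5 GB) in drive 5; 3 GB remain.
Put d6 (5 GB) in drive 6; 3 GB remain.
Put d7 (5 GB) in drive 7; 3 GB remain.
Put d8 (5 GB) in drive 8; 3 GB remain.
Put d9 (5 GB) in drive 9; 3 GB remain.
Put d10 (5 GB) in drive 10; 3 GB remain.
Put d11 (5 GB) in drive 11; 3 GB remain.
11 drives × 8 GB = 88 GB; used 55 GB; unused 33 GB.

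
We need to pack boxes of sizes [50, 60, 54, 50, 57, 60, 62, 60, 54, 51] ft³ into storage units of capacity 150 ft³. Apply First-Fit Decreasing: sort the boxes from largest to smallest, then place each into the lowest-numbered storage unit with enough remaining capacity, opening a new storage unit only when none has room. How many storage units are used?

Sorted descending: 62, 60, 60, 60, 57, 54, 54, 51, 50, 50.
storage unit 1: place 62 ft³, 88 ft³ left
storage unit 1: place 60 ft³, 28 ft³ left
storage unit 2: place 60 ft³, 90 ft³ left
storage unit 2: place 60 ft³, 30 ft³ left
storage unit 3: place 57 ft³, 93 ft³ left
storage unit 3: place 54 ft³, 39 ft³ left
storage unit 4: place 54 ft³, 96 ft³ left
storage unit 4: place 51 ft³, 45 ft³ left
storage unit 5: place 50 ft³, 100 ft³ left
storage unit 5: place 50 ft³, 50 ft³ left

5 storage units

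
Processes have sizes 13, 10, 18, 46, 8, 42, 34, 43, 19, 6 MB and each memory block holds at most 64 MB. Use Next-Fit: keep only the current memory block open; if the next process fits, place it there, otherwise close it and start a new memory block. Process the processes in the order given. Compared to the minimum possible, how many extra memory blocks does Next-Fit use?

Next-Fit: [13,10,18] [46,8] [42] [34] [43,19] [6] → 6 memory blocks.
Total size 239 MB; any packing needs at least ⌈239/64⌉ = 4 memory blocks.
An optimal packing achieves that bound: [46,18] [43,19] [42,13,8] [34,10,6] → 4 memory blocks.
Excess: 6 − 4 = 2.

2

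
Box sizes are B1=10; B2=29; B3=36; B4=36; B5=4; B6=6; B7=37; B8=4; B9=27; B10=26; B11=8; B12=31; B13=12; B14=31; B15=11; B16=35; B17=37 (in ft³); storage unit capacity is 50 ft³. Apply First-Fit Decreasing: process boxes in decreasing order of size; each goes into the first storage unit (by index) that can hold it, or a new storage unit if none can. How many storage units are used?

10

Sorted descending: 37, 37, 36, 36, 35, 31, 31, 29, 27, 26, 12, 11, 10, 8, 6, 4, 4.
Put 37 ft³ in storage unit 1; 13 ft³ remain.
Put 37 ft³ in storage unit 2; 13 ft³ remain.
Put 36 ft³ in storage unit 3; 14 ft³ remain.
Put 36 ft³ in storage unit 4; 14 ft³ remain.
Put 35 ft³ in storage unit 5; 15 ft³ remain.
Put 31 ft³ in storage unit 6; 19 ft³ remain.
Put 31 ft³ in storage unit 7; 19 ft³ remain.
Put 29 ft³ in storage unit 8; 21 ft³ remain.
Put 27 ft³ in storage unit 9; 23 ft³ remain.
Put 26 ft³ in storage unit 10; 24 ft³ remain.
Put 12 ft³ in storage unit 1; 1 ft³ remain.
Put 11 ft³ in storage unit 2; 2 ft³ remain.
Put 10 ft³ in storage unit 3; 4 ft³ remain.
Put 8 ft³ in storage unit 4; 6 ft³ remain.
Put 6 ft³ in storage unit 4; 0 ft³ remain.
Put 4 ft³ in storage unit 3; 0 ft³ remain.
Put 4 ft³ in storage unit 5; 11 ft³ remain.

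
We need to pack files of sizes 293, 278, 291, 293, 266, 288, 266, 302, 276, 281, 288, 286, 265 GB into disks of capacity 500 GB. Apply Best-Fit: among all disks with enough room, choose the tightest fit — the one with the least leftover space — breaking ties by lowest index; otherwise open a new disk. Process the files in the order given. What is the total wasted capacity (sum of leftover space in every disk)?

Put 293 GB in disk 1; 207 GB remain.
Put 278 GB in disk 2; 222 GB remain.
Put 291 GB in disk 3; 209 GB remain.
Put 293 GB in disk 4; 207 GB remain.
Put 266 GB in disk 5; 234 GB remain.
Put 288 GB in disk 6; 212 GB remain.
Put 266 GB in disk 7; 234 GB remain.
Put 302 GB in disk 8; 198 GB remain.
Put 276 GB in disk 9; 224 GB remain.
Put 281 GB in disk 10; 219 GB remain.
Put 288 GB in disk 11; 212 GB remain.
Put 286 GB in disk 12; 214 GB remain.
Put 265 GB in disk 13; 235 GB remain.
13 disks × 500 GB = 6500 GB; used 3673 GB; unused 2827 GB.

2827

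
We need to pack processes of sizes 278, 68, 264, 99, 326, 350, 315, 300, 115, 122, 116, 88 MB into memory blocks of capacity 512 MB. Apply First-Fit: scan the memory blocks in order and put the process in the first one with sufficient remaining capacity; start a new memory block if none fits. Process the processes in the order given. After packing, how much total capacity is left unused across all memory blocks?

631

278 MB → memory block 1 (remaining 234 MB)
68 MB → memory block 1 (remaining 166 MB)
264 MB → memory block 2 (remaining 248 MB)
99 MB → memory block 1 (remaining 67 MB)
326 MB → memory block 3 (remaining 186 MB)
350 MB → memory block 4 (remaining 162 MB)
315 MB → memory block 5 (remaining 197 MB)
300 MB → memory block 6 (remaining 212 MB)
115 MB → memory block 2 (remaining 133 MB)
122 MB → memory block 2 (remaining 11 MB)
116 MB → memory block 3 (remaining 70 MB)
88 MB → memory block 4 (remaining 74 MB)
6 memory blocks × 512 MB = 3072 MB; used 2441 MB; unused 631 MB.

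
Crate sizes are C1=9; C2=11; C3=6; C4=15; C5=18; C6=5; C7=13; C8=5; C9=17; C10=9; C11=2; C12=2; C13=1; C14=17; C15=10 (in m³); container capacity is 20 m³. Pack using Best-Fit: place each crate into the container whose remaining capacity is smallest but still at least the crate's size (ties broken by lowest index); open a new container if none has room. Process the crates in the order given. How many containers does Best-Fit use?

8

Put C1 (9 m³) in container 1; 11 m³ remain.
Put C2 (11 m³) in container 1; 0 m³ remain.
Put C3 (6 m³) in container 2; 14 m³ remain.
Put C4 (15 m³) in container 3; 5 m³ remain.
Put C5 (18 m³) in container 4; 2 m³ remain.
Put C6 (5 m³) in container 3; 0 m³ remain.
Put C7 (13 m³) in container 2; 1 m³ remain.
Put C8 (5 m³) in container 5; 15 m³ remain.
Put C9 (17 m³) in container 6; 3 m³ remain.
Put C10 (9 m³) in container 5; 6 m³ remain.
Put C11 (2 m³) in container 4; 0 m³ remain.
Put C12 (2 m³) in container 6; 1 m³ remain.
Put C13 (1 m³) in container 2; 0 m³ remain.
Put C14 (17 m³) in container 7; 3 m³ remain.
Put C15 (10 m³) in container 8; 10 m³ remain.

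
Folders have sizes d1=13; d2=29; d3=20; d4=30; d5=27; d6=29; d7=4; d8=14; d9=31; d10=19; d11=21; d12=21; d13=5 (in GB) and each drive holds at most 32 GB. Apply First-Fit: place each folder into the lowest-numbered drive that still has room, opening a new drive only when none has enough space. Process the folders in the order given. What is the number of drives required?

10

d1 (13 GB) → drive 1 (remaining 19 GB)
d2 (29 GB) → drive 2 (remaining 3 GB)
d3 (20 GB) → drive 3 (remaining 12 GB)
d4 (30 GB) → drive 4 (remaining 2 GB)
d5 (27 GB) → drive 5 (remaining 5 GB)
d6 (29 GB) → drive 6 (remaining 3 GB)
d7 (4 GB) → drive 1 (remaining 15 GB)
d8 (14 GB) → drive 1 (remaining 1 GB)
d9 (31 GB) → drive 7 (remaining 1 GB)
d10 (19 GB) → drive 8 (remaining 13 GB)
d11 (21 GB) → drive 9 (remaining 11 GB)
d12 (21 GB) → drive 10 (remaining 11 GB)
d13 (5 GB) → drive 3 (remaining 7 GB)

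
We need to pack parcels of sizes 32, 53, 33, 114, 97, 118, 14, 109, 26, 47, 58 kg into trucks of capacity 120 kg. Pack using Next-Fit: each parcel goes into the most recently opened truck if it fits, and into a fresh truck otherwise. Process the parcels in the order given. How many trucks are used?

8

truck 1: place 32 kg, 88 kg left
truck 1: place 53 kg, 35 kg left
truck 1: place 33 kg, 2 kg left
truck 2: place 114 kg, 6 kg left
truck 3: place 97 kg, 23 kg left
truck 4: place 118 kg, 2 kg left
truck 5: place 14 kg, 106 kg left
truck 6: place 109 kg, 11 kg left
truck 7: place 26 kg, 94 kg left
truck 7: place 47 kg, 47 kg left
truck 8: place 58 kg, 62 kg left
Final trucks: [32,53,33] [114] [97] [118] [14] [109] [26,47] [58].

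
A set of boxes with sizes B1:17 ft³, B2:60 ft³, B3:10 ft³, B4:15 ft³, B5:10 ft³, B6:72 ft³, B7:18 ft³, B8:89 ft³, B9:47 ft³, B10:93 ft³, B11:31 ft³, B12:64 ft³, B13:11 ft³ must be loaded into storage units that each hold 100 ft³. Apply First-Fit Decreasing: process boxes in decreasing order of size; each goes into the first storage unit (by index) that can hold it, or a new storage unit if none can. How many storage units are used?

6

Sorted descending: 93, 89, 72, 64, 60, 47, 31, 18, 17, 15, 11, 10, 10.
storage unit 1: place 93 ft³, 7 ft³ left
storage unit 2: place 89 ft³, 11 ft³ left
storage unit 3: place 72 ft³, 28 ft³ left
storage unit 4: place 64 ft³, 36 ft³ left
storage unit 5: place 60 ft³, 40 ft³ left
storage unit 6: place 47 ft³, 53 ft³ left
storage unit 4: place 31 ft³, 5 ft³ left
storage unit 3: place 18 ft³, 10 ft³ left
storage unit 5: place 17 ft³, 23 ft³ left
storage unit 5: place 15 ft³, 8 ft³ left
storage unit 2: place 11 ft³, 0 ft³ left
storage unit 3: place 10 ft³, 0 ft³ left
storage unit 6: place 10 ft³, 43 ft³ left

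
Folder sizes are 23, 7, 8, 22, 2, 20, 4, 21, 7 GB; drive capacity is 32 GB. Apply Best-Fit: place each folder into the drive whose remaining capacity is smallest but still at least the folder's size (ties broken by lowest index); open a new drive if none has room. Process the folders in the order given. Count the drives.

4

Put 23 GB in drive 1; 9 GB remain.
Put 7 GB in drive 1; 2 GB remain.
Put 8 GB in drive 2; 24 GB remain.
Put 22 GB in drive 2; 2 GB remain.
Put 2 GB in drive 1; 0 GB remain.
Put 20 GB in drive 3; 12 GB remain.
Put 4 GB in drive 3; 8 GB remain.
Put 21 GB in drive 4; 11 GB remain.
Put 7 GB in drive 3; 1 GB remain.
Final drives: [23,7,2] [8,22] [20,4,7] [21].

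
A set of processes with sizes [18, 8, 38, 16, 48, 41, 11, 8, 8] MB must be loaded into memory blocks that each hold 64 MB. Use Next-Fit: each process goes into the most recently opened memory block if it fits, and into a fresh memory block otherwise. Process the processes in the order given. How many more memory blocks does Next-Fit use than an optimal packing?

0

Next-Fit: [18,8,38] [16,48] [41,11,8] [8] → 4 memory blocks.
Total size 196 MB; any packing needs at least ⌈196/64⌉ = 4 memory blocks.
So 4 is already optimal.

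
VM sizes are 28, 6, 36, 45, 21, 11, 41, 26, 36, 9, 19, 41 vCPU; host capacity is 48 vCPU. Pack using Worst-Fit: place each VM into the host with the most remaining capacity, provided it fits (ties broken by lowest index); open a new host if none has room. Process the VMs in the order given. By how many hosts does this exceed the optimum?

Worst-Fit: [28,6] [36] [45] [21,11] [41] [26,9] [36] [19] [41] → 9 hosts.
Total size 319 vCPU; any packing needs at least ⌈319/48⌉ = 7 hosts.
An optimal packing achieves that bound: [45] [41,6] [41] [36,11] [36,9] [28,19] [26,21] → 7 hosts.
Excess: 9 − 7 = 2.

2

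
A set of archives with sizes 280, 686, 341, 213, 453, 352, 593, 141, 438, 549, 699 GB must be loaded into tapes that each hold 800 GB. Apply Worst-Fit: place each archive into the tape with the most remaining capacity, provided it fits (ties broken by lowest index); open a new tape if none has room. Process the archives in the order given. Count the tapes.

8

280 GB → tape 1 (remaining 520 GB)
686 GB → tape 2 (remaining 114 GB)
341 GB → tape 1 (remaining 179 GB)
213 GB → tape 3 (remaining 587 GB)
453 GB → tape 3 (remaining 134 GB)
352 GB → tape 4 (remaining 448 GB)
593 GB → tape 5 (remaining 207 GB)
141 GB → tape 4 (remaining 307 GB)
438 GB → tape 6 (remaining 362 GB)
549 GB → tape 7 (remaining 251 GB)
699 GB → tape 8 (remaining 101 GB)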